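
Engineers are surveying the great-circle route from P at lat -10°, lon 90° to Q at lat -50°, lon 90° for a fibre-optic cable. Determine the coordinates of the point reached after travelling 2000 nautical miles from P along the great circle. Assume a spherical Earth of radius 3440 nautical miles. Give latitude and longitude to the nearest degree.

Convert each endpoint to a unit vector on the sphere (x = cos φ cos λ, y = cos φ sin λ, z = sin φ).
The central angle between the endpoints is δ = arccos(p₁·p₂) ≈ 0.698 rad (40.0°). The total great-circle distance is δ·R ≈ 0.698 × 3440 ≈ 2402 nmi, so the target fraction is f = 2000/2402 ≈ 0.833.
Interpolate at f ≈ 0.833 with slerp weights a = sin((1−f)δ)/sin δ ≈ 0.181, b = sin(fδ)/sin δ ≈ 0.854.
p = a·p₁ + b·p₂ ≈ (0.000, 0.728, -0.686); φ = arcsin(p_z) ≈ -43.31°, λ = atan2(p_y, p_x) ≈ 90.00°.

≈ lat -43°, lon 90°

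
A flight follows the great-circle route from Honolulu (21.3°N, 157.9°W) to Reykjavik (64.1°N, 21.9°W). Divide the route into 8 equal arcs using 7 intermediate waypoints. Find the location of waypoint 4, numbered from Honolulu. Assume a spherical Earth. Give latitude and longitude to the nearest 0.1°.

≈ 61.4°N, 131.7°W

Convert each endpoint to a unit vector on the sphere (x = cos φ cos λ, y = cos φ sin λ, z = sin φ).
The central angle between the endpoints is δ = arccos(p₁·p₂) ≈ 1.537 rad (88.1°).
Interpolate at f = 4/8 with slerp weights a = sin((1−f)δ)/sin δ ≈ 0.695, b = sin(fδ)/sin δ ≈ 0.695.
p = a·p₁ + b·p₂ ≈ (-0.318, -0.357, 0.878); φ = arcsin(p_z) ≈ 61.42°, λ = atan2(p_y, p_x) ≈ -131.73°.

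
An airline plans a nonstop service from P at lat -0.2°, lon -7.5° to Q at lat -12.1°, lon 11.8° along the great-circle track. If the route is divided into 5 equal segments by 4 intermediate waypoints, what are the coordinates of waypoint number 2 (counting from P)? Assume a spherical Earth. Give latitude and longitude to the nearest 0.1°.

Convert each endpoint to a unit vector on the sphere (x = cos φ cos λ, y = cos φ sin λ, z = sin φ).
The central angle between the endpoints is δ = arccos(p₁·p₂) ≈ 0.394 rad (22.5°).
Interpolate at f = 2/5 with slerp weights a = sin((1−f)δ)/sin δ ≈ 0.610, b = sin(fδ)/sin δ ≈ 0.409.
p = a·p₁ + b·p₂ ≈ (0.996, 0.002, -0.088); φ = arcsin(p_z) ≈ -5.04°, λ = atan2(p_y, p_x) ≈ 0.12°.

≈ lat -5.0°, lon 0.1°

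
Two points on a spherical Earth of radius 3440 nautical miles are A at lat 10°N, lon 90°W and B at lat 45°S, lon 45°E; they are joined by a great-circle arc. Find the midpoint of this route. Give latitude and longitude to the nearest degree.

Convert each endpoint to a unit vector on the sphere (x = cos φ cos λ, y = cos φ sin λ, z = sin φ).
The central angle between the endpoints is δ = arccos(p₁·p₂) ≈ 2.233 rad (128.0°).
Interpolate at f = 1/2 with slerp weights a = sin((1−f)δ)/sin δ ≈ 1.140, b = sin(fδ)/sin δ ≈ 1.140.
p = a·p₁ + b·p₂ ≈ (0.570, -0.553, -0.608); φ = arcsin(p_z) ≈ -37.45°, λ = atan2(p_y, p_x) ≈ -44.12°.

≈ lat 37°S, lon 44°W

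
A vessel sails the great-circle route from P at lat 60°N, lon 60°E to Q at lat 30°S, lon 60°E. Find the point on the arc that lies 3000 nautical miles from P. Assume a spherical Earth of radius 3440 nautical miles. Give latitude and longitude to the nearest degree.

The haversine formula gives a central angle δ ≈ 1.571 rad (90.0°) between the endpoints. The total great-circle distance is δ·R ≈ 1.571 × 3440 ≈ 5404 nmi, so the target fraction is f = 3000/5404 ≈ 0.555.
Interpolate at f ≈ 0.555 with slerp weights a = sin((1−f)δ)/sin δ ≈ 0.643, b = sin(fδ)/sin δ ≈ 0.766.
p = a·p₁ + b·p₂ ≈ (0.492, 0.853, 0.174); φ = arcsin(p_z) ≈ 10.03°, λ = atan2(p_y, p_x) ≈ 60.00°.

≈ lat 10°N, lon 60°E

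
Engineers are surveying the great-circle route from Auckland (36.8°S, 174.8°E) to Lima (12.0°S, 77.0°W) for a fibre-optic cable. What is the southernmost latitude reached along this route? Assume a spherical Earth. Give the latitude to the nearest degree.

The great circle lies in the plane with unit normal n̂ = (p₁ × p₂)/|p₁ × p₂|.
Here n̂_z ≈ +0.749; the vertex latitude is φ_max = arccos|n̂_z| ≈ 41.5°.

≈ 41°S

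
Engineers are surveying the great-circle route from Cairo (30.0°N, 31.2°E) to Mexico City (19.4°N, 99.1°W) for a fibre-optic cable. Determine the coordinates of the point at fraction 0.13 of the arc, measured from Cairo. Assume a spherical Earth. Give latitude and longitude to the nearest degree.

≈ 38°N, 17°E

Write both endpoints as unit vectors p₁, p₂ with components (cos φ cos λ, cos φ sin λ, sin φ).
The central angle between the endpoints is δ = arccos(p₁·p₂) ≈ 1.941 rad (111.2°).
Interpolate at f = 0.13 with slerp weights a = sin((1−f)δ)/sin δ ≈ 1.065, b = sin(fδ)/sin δ ≈ 0.268.
p = a·p₁ + b·p₂ ≈ (0.749, 0.228, 0.622); φ = arcsin(p_z) ≈ 38.44°, λ = atan2(p_y, p_x) ≈ 16.96°.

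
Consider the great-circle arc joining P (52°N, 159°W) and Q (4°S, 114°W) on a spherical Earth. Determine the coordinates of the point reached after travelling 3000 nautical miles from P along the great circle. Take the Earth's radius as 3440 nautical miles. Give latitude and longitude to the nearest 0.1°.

≈ (11.6°N, 122.4°W)

Convert each endpoint to a unit vector on the sphere (x = cos φ cos λ, y = cos φ sin λ, z = sin φ).
The central angle between the endpoints is δ = arccos(p₁·p₂) ≈ 1.182 rad (67.7°). The total great-circle distance is δ·R ≈ 1.182 × 3440 ≈ 4065 nmi, so the target fraction is f = 3000/4065 ≈ 0.738.
Interpolate at f ≈ 0.738 with slerp weights a = sin((1−f)δ)/sin δ ≈ 0.329, b = sin(fδ)/sin δ ≈ 0.828.
p = a·p₁ + b·p₂ ≈ (-0.525, -0.827, 0.202); φ = arcsin(p_z) ≈ 11.64°, λ = atan2(p_y, p_x) ≈ -122.42°.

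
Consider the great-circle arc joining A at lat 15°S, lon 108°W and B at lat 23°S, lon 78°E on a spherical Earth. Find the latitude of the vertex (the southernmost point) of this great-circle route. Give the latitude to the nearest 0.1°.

The great circle lies in the plane with unit normal n̂ = (p₁ × p₂)/|p₁ × p₂|.
Here n̂_z ≈ -0.149; the vertex latitude is φ_max = arccos|n̂_z| ≈ 81.4°.
Check via Clairaut: cos φ_max = |cos φ₁| · sin C = cos(15.0°)·sin(171.1°) ≈ 0.149, again giving ≈ 81.4°.

≈ 81.4°S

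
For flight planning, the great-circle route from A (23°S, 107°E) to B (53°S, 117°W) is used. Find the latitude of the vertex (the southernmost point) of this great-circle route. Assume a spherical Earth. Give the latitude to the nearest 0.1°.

The great circle lies in the plane with unit normal n̂ = (p₁ × p₂)/|p₁ × p₂|.
Here n̂_z ≈ +0.386; the vertex latitude is φ_max = arccos|n̂_z| ≈ 67.3°.
Check via Clairaut: cos φ_max = |cos φ₁| · sin C = cos(23.0°)·sin(155.2°) ≈ 0.386, again giving ≈ 67.3°.

≈ 67.3°S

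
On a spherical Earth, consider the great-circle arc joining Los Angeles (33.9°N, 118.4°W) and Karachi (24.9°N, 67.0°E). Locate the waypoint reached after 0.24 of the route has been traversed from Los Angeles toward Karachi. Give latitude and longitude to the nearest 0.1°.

≈ 62.7°N, 124.4°W

Convert each endpoint to a unit vector on the sphere (x = cos φ cos λ, y = cos φ sin λ, z = sin φ).
The central angle between the endpoints is δ = arccos(p₁·p₂) ≈ 2.111 rad (121.0°).
Interpolate at f = 0.24 with slerp weights a = sin((1−f)δ)/sin δ ≈ 1.166, b = sin(fδ)/sin δ ≈ 0.566.
p = a·p₁ + b·p₂ ≈ (-0.260, -0.378, 0.888); φ = arcsin(p_z) ≈ 62.68°, λ = atan2(p_y, p_x) ≈ -124.44°.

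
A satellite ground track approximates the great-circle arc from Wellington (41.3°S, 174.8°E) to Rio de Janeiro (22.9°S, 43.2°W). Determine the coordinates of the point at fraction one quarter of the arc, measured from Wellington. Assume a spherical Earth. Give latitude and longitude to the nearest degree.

Convert each endpoint to a unit vector on the sphere (x = cos φ cos λ, y = cos φ sin λ, z = sin φ).
The central angle between the endpoints is δ = arccos(p₁·p₂) ≈ 1.863 rad (106.8°).
Interpolate at f = 1/4 with slerp weights a = sin((1−f)δ)/sin δ ≈ 1.029, b = sin(fδ)/sin δ ≈ 0.469.
p = a·p₁ + b·p₂ ≈ (-0.455, -0.226, -0.862); φ = arcsin(p_z) ≈ -59.49°, λ = atan2(p_y, p_x) ≈ -153.59°.

≈ 59°S, 154°W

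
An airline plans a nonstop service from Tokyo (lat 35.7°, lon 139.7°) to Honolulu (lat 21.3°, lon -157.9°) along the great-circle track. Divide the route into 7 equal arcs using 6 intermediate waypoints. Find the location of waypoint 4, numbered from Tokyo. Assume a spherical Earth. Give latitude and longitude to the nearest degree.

≈ lat 31°, lon 178°

Convert each endpoint to a unit vector on the sphere (x = cos φ cos λ, y = cos φ sin λ, z = sin φ).
The central angle between the endpoints is δ = arccos(p₁·p₂) ≈ 0.973 rad (55.8°).
Interpolate at f = 4/7 with slerp weights a = sin((1−f)δ)/sin δ ≈ 0.490, b = sin(fδ)/sin δ ≈ 0.639.
p = a·p₁ + b·p₂ ≈ (-0.855, 0.034, 0.518); φ = arcsin(p_z) ≈ 31.19°, λ = atan2(p_y, p_x) ≈ 177.75°.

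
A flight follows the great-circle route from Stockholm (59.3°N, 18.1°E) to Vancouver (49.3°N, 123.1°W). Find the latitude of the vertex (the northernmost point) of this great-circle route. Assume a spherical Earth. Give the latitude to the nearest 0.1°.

The great circle lies in the plane with unit normal n̂ = (p₁ × p₂)/|p₁ × p₂|.
Here n̂_z ≈ -0.227; the vertex latitude is φ_max = arccos|n̂_z| ≈ 76.9°.

≈ 76.9°N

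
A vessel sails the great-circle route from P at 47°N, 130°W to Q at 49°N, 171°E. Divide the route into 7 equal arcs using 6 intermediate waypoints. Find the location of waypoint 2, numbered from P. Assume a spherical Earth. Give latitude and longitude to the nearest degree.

≈ 51°N, 146°W

Convert each endpoint to a unit vector on the sphere (x = cos φ cos λ, y = cos φ sin λ, z = sin φ).
The central angle between the endpoints is δ = arccos(p₁·p₂) ≈ 0.672 rad (38.5°).
Interpolate at f = 2/7 with slerp weights a = sin((1−f)δ)/sin δ ≈ 0.742, b = sin(fδ)/sin δ ≈ 0.307.
p = a·p₁ + b·p₂ ≈ (-0.524, -0.356, 0.774); φ = arcsin(p_z) ≈ 50.70°, λ = atan2(p_y, p_x) ≈ -145.79°.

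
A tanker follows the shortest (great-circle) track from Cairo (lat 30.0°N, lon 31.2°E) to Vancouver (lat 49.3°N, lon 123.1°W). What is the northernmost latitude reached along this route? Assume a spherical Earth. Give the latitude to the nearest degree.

The great circle lies in the plane with unit normal n̂ = (p₁ × p₂)/|p₁ × p₂|.
Here n̂_z ≈ -0.247; the vertex latitude is φ_max = arccos|n̂_z| ≈ 75.7°.

≈ 76°N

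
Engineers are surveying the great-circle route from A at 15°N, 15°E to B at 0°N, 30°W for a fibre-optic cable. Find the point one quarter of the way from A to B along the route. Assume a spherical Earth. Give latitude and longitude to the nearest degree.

From cos δ = sin φ₁ sin φ₂ + cos φ₁ cos φ₂ cos Δλ, the central angle is δ ≈ 0.819 rad (46.9°).
Interpolate at f = 1/4 with slerp weights a = sin((1−f)δ)/sin δ ≈ 0.789, b = sin(fδ)/sin δ ≈ 0.278.
p = a·p₁ + b·p₂ ≈ (0.977, 0.058, 0.204); φ = arcsin(p_z) ≈ 11.78°, λ = atan2(p_y, p_x) ≈ 3.40°.

≈ 12°N, 3°E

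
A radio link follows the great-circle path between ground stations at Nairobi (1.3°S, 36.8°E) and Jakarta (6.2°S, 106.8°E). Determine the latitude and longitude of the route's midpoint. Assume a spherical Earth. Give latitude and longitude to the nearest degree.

≈ 5°S, 72°E

Convert each endpoint to a unit vector on the sphere (x = cos φ cos λ, y = cos φ sin λ, z = sin φ).
The central angle between the endpoints is δ = arccos(p₁·p₂) ≈ 1.221 rad (70.0°).
Interpolate at f = 1/2 with slerp weights a = sin((1−f)δ)/sin δ ≈ 0.610, b = sin(fδ)/sin δ ≈ 0.610.
p = a·p₁ + b·p₂ ≈ (0.313, 0.946, -0.080); φ = arcsin(p_z) ≈ -4.57°, λ = atan2(p_y, p_x) ≈ 71.69°.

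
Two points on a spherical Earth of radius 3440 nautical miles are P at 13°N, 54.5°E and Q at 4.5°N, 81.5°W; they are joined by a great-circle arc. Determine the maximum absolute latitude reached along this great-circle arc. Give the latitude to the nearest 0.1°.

≈ 22.8°N

The great circle lies in the plane with unit normal n̂ = (p₁ × p₂)/|p₁ × p₂|.
Here n̂_z ≈ -0.922; the vertex latitude is φ_max = arccos|n̂_z| ≈ 22.8°.
Check via Clairaut: cos φ_max = |cos φ₁| · sin C = cos(13.0°)·sin(71.1°) ≈ 0.922, again giving ≈ 22.8°.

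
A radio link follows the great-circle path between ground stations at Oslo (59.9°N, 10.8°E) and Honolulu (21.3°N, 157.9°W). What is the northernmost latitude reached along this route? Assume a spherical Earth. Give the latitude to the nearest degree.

The great circle lies in the plane with unit normal n̂ = (p₁ × p₂)/|p₁ × p₂|.
Here n̂_z ≈ -0.093; the vertex latitude is φ_max = arccos|n̂_z| ≈ 84.7°.
Check via Clairaut: cos φ_max = |cos φ₁| · sin C = cos(59.9°)·sin(10.6°) ≈ 0.093, again giving ≈ 84.7°.

≈ 85°N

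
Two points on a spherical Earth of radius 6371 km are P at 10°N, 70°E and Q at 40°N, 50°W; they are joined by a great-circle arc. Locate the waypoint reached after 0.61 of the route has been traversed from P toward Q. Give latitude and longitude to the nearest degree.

≈ 46°N, 7°E

Write both endpoints as unit vectors p₁, p₂ with components (cos φ cos λ, cos φ sin λ, sin φ).
The central angle between the endpoints is δ = arccos(p₁·p₂) ≈ 1.840 rad (105.4°).
Interpolate at f = 0.61 with slerp weights a = sin((1−f)δ)/sin δ ≈ 0.682, b = sin(fδ)/sin δ ≈ 0.935.
p = a·p₁ + b·p₂ ≈ (0.690, 0.083, 0.719); φ = arcsin(p_z) ≈ 45.99°, λ = atan2(p_y, p_x) ≈ 6.83°.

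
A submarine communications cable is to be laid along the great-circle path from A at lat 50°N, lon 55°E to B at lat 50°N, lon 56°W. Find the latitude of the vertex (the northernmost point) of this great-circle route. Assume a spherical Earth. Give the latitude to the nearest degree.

The great circle lies in the plane with unit normal n̂ = (p₁ × p₂)/|p₁ × p₂|.
Here n̂_z ≈ -0.429; the vertex latitude is φ_max = arccos|n̂_z| ≈ 64.6°.

≈ 65°N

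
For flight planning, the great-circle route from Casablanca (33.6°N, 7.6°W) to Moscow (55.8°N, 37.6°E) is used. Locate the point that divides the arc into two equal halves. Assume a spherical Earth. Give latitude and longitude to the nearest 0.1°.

≈ 46.9°N, 10.4°E

From cos δ = sin φ₁ sin φ₂ + cos φ₁ cos φ₂ cos Δλ, the central angle is δ ≈ 0.664 rad (38.0°).
Interpolate at f = 1/2 with slerp weights a = sin((1−f)δ)/sin δ ≈ 0.529, b = sin(fδ)/sin δ ≈ 0.529.
p = a·p₁ + b·p₂ ≈ (0.672, 0.123, 0.730); φ = arcsin(p_z) ≈ 46.89°, λ = atan2(p_y, p_x) ≈ 10.38°.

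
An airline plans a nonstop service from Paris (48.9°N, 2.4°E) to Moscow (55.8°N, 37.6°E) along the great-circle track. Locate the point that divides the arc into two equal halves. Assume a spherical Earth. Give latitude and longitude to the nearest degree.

Convert each endpoint to a unit vector on the sphere (x = cos φ cos λ, y = cos φ sin λ, z = sin φ).
The central angle between the endpoints is δ = arccos(p₁·p₂) ≈ 0.389 rad (22.3°).
Interpolate at f = 1/2 with slerp weights a = sin((1−f)δ)/sin δ ≈ 0.510, b = sin(fδ)/sin δ ≈ 0.510.
p = a·p₁ + b·p₂ ≈ (0.562, 0.189, 0.806); φ = arcsin(p_z) ≈ 53.66°, λ = atan2(p_y, p_x) ≈ 18.58°.

≈ 54°N, 19°E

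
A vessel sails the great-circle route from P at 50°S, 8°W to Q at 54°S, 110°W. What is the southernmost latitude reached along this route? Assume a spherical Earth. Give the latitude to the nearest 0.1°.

The great circle lies in the plane with unit normal n̂ = (p₁ × p₂)/|p₁ × p₂|.
Here n̂_z ≈ -0.439; the vertex latitude is φ_max = arccos|n̂_z| ≈ 63.9°.
Check via Clairaut: cos φ_max = |cos φ₁| · sin C = cos(50.0°)·sin(136.9°) ≈ 0.439, again giving ≈ 63.9°.

≈ 63.9°S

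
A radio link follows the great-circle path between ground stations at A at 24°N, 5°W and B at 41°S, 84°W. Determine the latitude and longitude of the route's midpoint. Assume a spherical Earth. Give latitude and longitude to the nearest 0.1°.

≈ 10.9°S, 40.0°W

From cos δ = sin φ₁ sin φ₂ + cos φ₁ cos φ₂ cos Δλ, the central angle is δ ≈ 1.707 rad (97.8°).
Interpolate at f = 1/2 with slerp weights a = sin((1−f)δ)/sin δ ≈ 0.760, b = sin(fδ)/sin δ ≈ 0.760.
p = a·p₁ + b·p₂ ≈ (0.752, -0.631, -0.190); φ = arcsin(p_z) ≈ -10.93°, λ = atan2(p_y, p_x) ≈ -40.01°.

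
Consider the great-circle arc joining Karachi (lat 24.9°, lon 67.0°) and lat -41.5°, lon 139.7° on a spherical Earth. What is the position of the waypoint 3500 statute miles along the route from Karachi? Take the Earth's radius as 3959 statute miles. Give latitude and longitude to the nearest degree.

≈ lat -13°, lon 102°

Convert each endpoint to a unit vector on the sphere (x = cos φ cos λ, y = cos φ sin λ, z = sin φ).
The central angle between the endpoints is δ = arccos(p₁·p₂) ≈ 1.648 rad (94.4°). The total great-circle distance is δ·R ≈ 1.648 × 3959 ≈ 6524 mi, so the target fraction is f = 3500/6524 ≈ 0.536.
Interpolate at f ≈ 0.536 with slerp weights a = sin((1−f)δ)/sin δ ≈ 0.694, b = sin(fδ)/sin δ ≈ 0.776.
p = a·p₁ + b·p₂ ≈ (-0.197, 0.955, -0.222); φ = arcsin(p_z) ≈ -12.82°, λ = atan2(p_y, p_x) ≈ 101.67°.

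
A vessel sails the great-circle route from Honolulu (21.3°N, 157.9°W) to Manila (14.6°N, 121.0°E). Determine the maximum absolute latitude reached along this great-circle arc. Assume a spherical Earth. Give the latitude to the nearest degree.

The great circle lies in the plane with unit normal n̂ = (p₁ × p₂)/|p₁ × p₂|.
Here n̂_z ≈ -0.916; the vertex latitude is φ_max = arccos|n̂_z| ≈ 23.7°.
Check via Clairaut: cos φ_max = |cos φ₁| · sin C = cos(21.3°)·sin(79.3°) ≈ 0.916, again giving ≈ 23.7°.

≈ 24°N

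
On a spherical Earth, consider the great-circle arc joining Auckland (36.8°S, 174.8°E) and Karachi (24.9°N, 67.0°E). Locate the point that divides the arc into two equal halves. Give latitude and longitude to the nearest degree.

≈ 10°S, 116°E

Convert each endpoint to a unit vector on the sphere (x = cos φ cos λ, y = cos φ sin λ, z = sin φ).
The central angle between the endpoints is δ = arccos(p₁·p₂) ≈ 2.065 rad (118.3°).
Interpolate at f = 1/2 with slerp weights a = sin((1−f)δ)/sin δ ≈ 0.975, b = sin(fδ)/sin δ ≈ 0.975.
p = a·p₁ + b·p₂ ≈ (-0.432, 0.885, -0.174); φ = arcsin(p_z) ≈ -10.00°, λ = atan2(p_y, p_x) ≈ 116.02°.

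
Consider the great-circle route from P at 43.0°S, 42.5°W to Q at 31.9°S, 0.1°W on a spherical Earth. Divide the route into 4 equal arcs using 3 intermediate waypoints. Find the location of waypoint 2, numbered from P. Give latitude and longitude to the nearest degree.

≈ 39°S, 20°W

Convert each endpoint to a unit vector on the sphere (x = cos φ cos λ, y = cos φ sin λ, z = sin φ).
The central angle between the endpoints is δ = arccos(p₁·p₂) ≈ 0.611 rad (35.0°).
Interpolate at f = 2/4 with slerp weights a = sin((1−f)δ)/sin δ ≈ 0.524, b = sin(fδ)/sin δ ≈ 0.524.
p = a·p₁ + b·p₂ ≈ (0.728, -0.260, -0.635); φ = arcsin(p_z) ≈ -39.39°, λ = atan2(p_y, p_x) ≈ -19.65°.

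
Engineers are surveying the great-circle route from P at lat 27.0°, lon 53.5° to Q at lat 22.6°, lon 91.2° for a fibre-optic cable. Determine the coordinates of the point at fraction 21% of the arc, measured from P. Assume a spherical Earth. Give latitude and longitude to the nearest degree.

Convert each endpoint to a unit vector on the sphere (x = cos φ cos λ, y = cos φ sin λ, z = sin φ).
The central angle between the endpoints is δ = arccos(p₁·p₂) ≈ 0.600 rad (34.4°).
Interpolate at f = 0.21 with slerp weights a = sin((1−f)δ)/sin δ ≈ 0.808, b = sin(fδ)/sin δ ≈ 0.223.
p = a·p₁ + b·p₂ ≈ (0.424, 0.784, 0.453); φ = arcsin(p_z) ≈ 26.91°, λ = atan2(p_y, p_x) ≈ 61.60°.

≈ lat 27°, lon 62°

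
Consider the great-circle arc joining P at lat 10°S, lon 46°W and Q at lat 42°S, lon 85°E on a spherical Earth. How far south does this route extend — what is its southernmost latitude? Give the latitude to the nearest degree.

≈ 54°S

The great circle lies in the plane with unit normal n̂ = (p₁ × p₂)/|p₁ × p₂|.
Here n̂_z ≈ +0.593; the vertex latitude is φ_max = arccos|n̂_z| ≈ 53.6°.
Check via Clairaut: cos φ_max = |cos φ₁| · sin C = cos(10.0°)·sin(143.0°) ≈ 0.593, again giving ≈ 53.6°.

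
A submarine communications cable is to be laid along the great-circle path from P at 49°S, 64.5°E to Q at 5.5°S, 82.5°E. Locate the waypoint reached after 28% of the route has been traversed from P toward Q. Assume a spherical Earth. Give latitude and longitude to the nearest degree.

Write both endpoints as unit vectors p₁, p₂ with components (cos φ cos λ, cos φ sin λ, sin φ).
The central angle between the endpoints is δ = arccos(p₁·p₂) ≈ 0.805 rad (46.1°).
Interpolate at f = 0.28 with slerp weights a = sin((1−f)δ)/sin δ ≈ 0.760, b = sin(fδ)/sin δ ≈ 0.310.
p = a·p₁ + b·p₂ ≈ (0.255, 0.756, -0.603); φ = arcsin(p_z) ≈ -37.09°, λ = atan2(p_y, p_x) ≈ 71.37°.

≈ 37°S, 71°E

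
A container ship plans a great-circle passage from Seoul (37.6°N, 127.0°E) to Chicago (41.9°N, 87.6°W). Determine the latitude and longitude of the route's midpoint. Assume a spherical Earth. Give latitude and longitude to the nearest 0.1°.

Write both endpoints as unit vectors p₁, p₂ with components (cos φ cos λ, cos φ sin λ, sin φ).
The central angle between the endpoints is δ = arccos(p₁·p₂) ≈ 1.649 rad (94.5°).
Interpolate at f = 1/2 with slerp weights a = sin((1−f)δ)/sin δ ≈ 0.736, b = sin(fδ)/sin δ ≈ 0.736.
p = a·p₁ + b·p₂ ≈ (-0.328, -0.082, 0.941); φ = arcsin(p_z) ≈ 70.23°, λ = atan2(p_y, p_x) ≈ -166.02°.

≈ 70.2°N, 166.0°W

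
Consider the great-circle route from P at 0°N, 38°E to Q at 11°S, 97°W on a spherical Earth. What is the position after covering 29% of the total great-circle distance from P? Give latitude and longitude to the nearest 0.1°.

≈ 9.6°S, 0.2°E

The haversine formula gives a central angle δ ≈ 2.338 rad (134.0°) between the endpoints.
Interpolate at f = 0.29 with slerp weights a = sin((1−f)δ)/sin δ ≈ 1.384, b = sin(fδ)/sin δ ≈ 0.871.
p = a·p₁ + b·p₂ ≈ (0.986, 0.003, -0.166); φ = arcsin(p_z) ≈ -9.57°, λ = atan2(p_y, p_x) ≈ 0.17°.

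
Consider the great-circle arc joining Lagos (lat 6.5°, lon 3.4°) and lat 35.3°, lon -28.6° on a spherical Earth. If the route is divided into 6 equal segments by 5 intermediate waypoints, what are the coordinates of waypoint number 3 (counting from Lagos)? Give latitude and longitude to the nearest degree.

≈ lat 22°, lon -11°

The haversine formula gives a central angle δ ≈ 0.718 rad (41.1°) between the endpoints.
Interpolate at f = 3/6 with slerp weights a = sin((1−f)δ)/sin δ ≈ 0.534, b = sin(fδ)/sin δ ≈ 0.534.
p = a·p₁ + b·p₂ ≈ (0.912, -0.177, 0.369); φ = arcsin(p_z) ≈ 21.66°, λ = atan2(p_y, p_x) ≈ -10.99°.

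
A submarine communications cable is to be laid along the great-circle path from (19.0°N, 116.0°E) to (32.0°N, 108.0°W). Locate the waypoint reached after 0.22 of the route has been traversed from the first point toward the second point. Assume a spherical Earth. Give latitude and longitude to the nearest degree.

Convert each endpoint to a unit vector on the sphere (x = cos φ cos λ, y = cos φ sin λ, z = sin φ).
The central angle between the endpoints is δ = arccos(p₁·p₂) ≈ 1.987 rad (113.8°).
Interpolate at f = 0.22 with slerp weights a = sin((1−f)δ)/sin δ ≈ 1.093, b = sin(fδ)/sin δ ≈ 0.463.
p = a·p₁ + b·p₂ ≈ (-0.574, 0.556, 0.601); φ = arcsin(p_z) ≈ 36.95°, λ = atan2(p_y, p_x) ≈ 135.95°.

≈ (37°N, 136°E)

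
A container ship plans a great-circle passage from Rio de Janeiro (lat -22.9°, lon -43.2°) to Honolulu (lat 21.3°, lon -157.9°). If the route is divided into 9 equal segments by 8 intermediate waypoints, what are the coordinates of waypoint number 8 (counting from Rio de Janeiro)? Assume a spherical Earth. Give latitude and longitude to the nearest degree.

≈ lat 17°, lon -144°

Convert each endpoint to a unit vector on the sphere (x = cos φ cos λ, y = cos φ sin λ, z = sin φ).
The central angle between the endpoints is δ = arccos(p₁·p₂) ≈ 2.094 rad (120.0°).
Interpolate at f = 8/9 with slerp weights a = sin((1−f)δ)/sin δ ≈ 0.266, b = sin(fδ)/sin δ ≈ 1.106.
p = a·p₁ + b·p₂ ≈ (-0.776, -0.556, 0.298); φ = arcsin(p_z) ≈ 17.35°, λ = atan2(p_y, p_x) ≈ -144.40°.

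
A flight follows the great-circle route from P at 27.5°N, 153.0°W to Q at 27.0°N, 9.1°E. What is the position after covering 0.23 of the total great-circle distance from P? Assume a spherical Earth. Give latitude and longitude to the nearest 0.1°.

≈ 53.5°N, 138.0°W

The haversine formula gives a central angle δ ≈ 2.144 rad (122.9°) between the endpoints.
Interpolate at f = 0.23 with slerp weights a = sin((1−f)δ)/sin δ ≈ 1.187, b = sin(fδ)/sin δ ≈ 0.564.
p = a·p₁ + b·p₂ ≈ (-0.442, -0.398, 0.804); φ = arcsin(p_z) ≈ 53.49°, λ = atan2(p_y, p_x) ≈ -137.97°.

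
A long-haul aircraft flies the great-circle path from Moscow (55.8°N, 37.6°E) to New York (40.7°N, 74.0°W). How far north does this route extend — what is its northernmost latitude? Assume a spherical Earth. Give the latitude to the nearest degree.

≈ 65°N

The great circle lies in the plane with unit normal n̂ = (p₁ × p₂)/|p₁ × p₂|.
Here n̂_z ≈ -0.429; the vertex latitude is φ_max = arccos|n̂_z| ≈ 64.6°.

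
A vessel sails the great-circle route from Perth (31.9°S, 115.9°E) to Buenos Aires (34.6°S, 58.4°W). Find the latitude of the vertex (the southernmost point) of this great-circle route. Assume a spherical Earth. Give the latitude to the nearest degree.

≈ 86°S

The great circle lies in the plane with unit normal n̂ = (p₁ × p₂)/|p₁ × p₂|.
Here n̂_z ≈ -0.076; the vertex latitude is φ_max = arccos|n̂_z| ≈ 85.7°.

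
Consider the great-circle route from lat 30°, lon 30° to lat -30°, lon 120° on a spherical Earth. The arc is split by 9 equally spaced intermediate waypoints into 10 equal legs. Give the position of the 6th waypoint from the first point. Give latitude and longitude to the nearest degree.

≈ lat -7°, lon 83°

Convert each endpoint to a unit vector on the sphere (x = cos φ cos λ, y = cos φ sin λ, z = sin φ).
The central angle between the endpoints is δ = arccos(p₁·p₂) ≈ 1.823 rad (104.5°).
Interpolate at f = 6/10 with slerp weights a = sin((1−f)δ)/sin δ ≈ 0.688, b = sin(fδ)/sin δ ≈ 0.918.
p = a·p₁ + b·p₂ ≈ (0.119, 0.986, -0.115); φ = arcsin(p_z) ≈ -6.59°, λ = atan2(p_y, p_x) ≈ 83.13°.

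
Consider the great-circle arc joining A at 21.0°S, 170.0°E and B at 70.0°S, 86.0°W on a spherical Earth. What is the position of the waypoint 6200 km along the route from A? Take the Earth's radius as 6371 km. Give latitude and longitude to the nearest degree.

≈ 68°S, 141°W

From cos δ = sin φ₁ sin φ₂ + cos φ₁ cos φ₂ cos Δλ, the central angle is δ ≈ 1.308 rad (75.0°). The total great-circle distance is δ·R ≈ 1.308 × 6371 ≈ 8335 km, so the target fraction is f = 6200/8335 ≈ 0.744.
Interpolate at f ≈ 0.744 with slerp weights a = sin((1−f)δ)/sin δ ≈ 0.341, b = sin(fδ)/sin δ ≈ 0.856.
p = a·p₁ + b·p₂ ≈ (-0.293, -0.237, -0.926); φ = arcsin(p_z) ≈ -67.88°, λ = atan2(p_y, p_x) ≈ -141.02°.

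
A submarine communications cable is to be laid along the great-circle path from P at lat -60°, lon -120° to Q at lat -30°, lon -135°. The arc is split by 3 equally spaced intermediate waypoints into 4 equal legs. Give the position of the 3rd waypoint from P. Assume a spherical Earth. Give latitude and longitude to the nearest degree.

≈ lat -38°, lon -133°

From cos δ = sin φ₁ sin φ₂ + cos φ₁ cos φ₂ cos Δλ, the central angle is δ ≈ 0.552 rad (31.6°).
Interpolate at f = 3/4 with slerp weights a = sin((1−f)δ)/sin δ ≈ 0.262, b = sin(fδ)/sin δ ≈ 0.767.
p = a·p₁ + b·p₂ ≈ (-0.535, -0.583, -0.611); φ = arcsin(p_z) ≈ -37.65°, λ = atan2(p_y, p_x) ≈ -132.54°.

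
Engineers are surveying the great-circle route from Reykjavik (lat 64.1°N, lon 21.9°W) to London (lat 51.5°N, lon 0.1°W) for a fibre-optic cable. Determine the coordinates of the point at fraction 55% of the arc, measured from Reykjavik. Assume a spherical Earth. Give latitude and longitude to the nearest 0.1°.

Convert each endpoint to a unit vector on the sphere (x = cos φ cos λ, y = cos φ sin λ, z = sin φ).
The central angle between the endpoints is δ = arccos(p₁·p₂) ≈ 0.296 rad (17.0°).
Interpolate at f = 0.55 with slerp weights a = sin((1−f)δ)/sin δ ≈ 0.455, b = sin(fδ)/sin δ ≈ 0.556.
p = a·p₁ + b·p₂ ≈ (0.530, -0.075, 0.844); φ = arcsin(p_z) ≈ 57.61°, λ = atan2(p_y, p_x) ≈ -8.02°.

≈ lat 57.6°N, lon 8.0°W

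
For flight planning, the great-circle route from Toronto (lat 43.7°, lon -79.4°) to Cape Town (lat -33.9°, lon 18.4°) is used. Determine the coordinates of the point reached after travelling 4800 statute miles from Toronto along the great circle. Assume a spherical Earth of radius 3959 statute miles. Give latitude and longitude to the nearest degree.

The haversine formula gives a central angle δ ≈ 2.056 rad (117.8°) between the endpoints. The total great-circle distance is δ·R ≈ 2.056 × 3959 ≈ 8141 mi, so the target fraction is f = 4800/8141 ≈ 0.590.
Interpolate at f ≈ 0.590 with slerp weights a = sin((1−f)δ)/sin δ ≈ 0.845, b = sin(fδ)/sin δ ≈ 1.059.
p = a·p₁ + b·p₂ ≈ (0.946, -0.323, -0.007); φ = arcsin(p_z) ≈ -0.39°, λ = atan2(p_y, p_x) ≈ -18.85°.

≈ lat 0°, lon -19°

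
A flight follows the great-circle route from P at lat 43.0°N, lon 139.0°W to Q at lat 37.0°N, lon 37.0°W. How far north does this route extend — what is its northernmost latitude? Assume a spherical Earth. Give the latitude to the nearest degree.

≈ 53°N

The great circle lies in the plane with unit normal n̂ = (p₁ × p₂)/|p₁ × p₂|.
Here n̂_z ≈ +0.597; the vertex latitude is φ_max = arccos|n̂_z| ≈ 53.4°.
Check via Clairaut: cos φ_max = |cos φ₁| · sin C = cos(43.0°)·sin(54.7°) ≈ 0.597, again giving ≈ 53.4°.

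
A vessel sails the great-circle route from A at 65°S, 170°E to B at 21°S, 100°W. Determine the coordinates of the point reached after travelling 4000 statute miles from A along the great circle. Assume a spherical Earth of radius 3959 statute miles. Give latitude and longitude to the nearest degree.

From cos δ = sin φ₁ sin φ₂ + cos φ₁ cos φ₂ cos Δλ, the central angle is δ ≈ 1.240 rad (71.0°). The total great-circle distance is δ·R ≈ 1.240 × 3959 ≈ 4909 mi, so the target fraction is f = 4000/4909 ≈ 0.815.
Interpolate at f ≈ 0.815 with slerp weights a = sin((1−f)δ)/sin δ ≈ 0.241, b = sin(fδ)/sin δ ≈ 0.896.
p = a·p₁ + b·p₂ ≈ (-0.245, -0.806, -0.539); φ = arcsin(p_z) ≈ -32.62°, λ = atan2(p_y, p_x) ≈ -106.94°.

≈ 33°S, 107°W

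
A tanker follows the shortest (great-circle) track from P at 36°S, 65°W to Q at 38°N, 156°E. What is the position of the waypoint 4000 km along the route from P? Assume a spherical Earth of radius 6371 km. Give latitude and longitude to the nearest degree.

From cos δ = sin φ₁ sin φ₂ + cos φ₁ cos φ₂ cos Δλ, the central angle is δ ≈ 2.574 rad (147.5°). The total great-circle distance is δ·R ≈ 2.574 × 6371 ≈ 16397 km, so the target fraction is f = 4000/16397 ≈ 0.244.
Interpolate at f ≈ 0.244 with slerp weights a = sin((1−f)δ)/sin δ ≈ 1.730, b = sin(fδ)/sin δ ≈ 1.092.
p = a·p₁ + b·p₂ ≈ (-0.195, -0.918, -0.344); φ = arcsin(p_z) ≈ -20.15°, λ = atan2(p_y, p_x) ≈ -101.97°.

≈ 20°S, 102°W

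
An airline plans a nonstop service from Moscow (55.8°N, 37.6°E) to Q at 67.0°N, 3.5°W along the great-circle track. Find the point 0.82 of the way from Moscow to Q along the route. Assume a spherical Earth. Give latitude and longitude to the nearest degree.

≈ 66°N, 6°E

Convert each endpoint to a unit vector on the sphere (x = cos φ cos λ, y = cos φ sin λ, z = sin φ).
The central angle between the endpoints is δ = arccos(p₁·p₂) ≈ 0.385 rad (22.1°).
Interpolate at f = 0.82 with slerp weights a = sin((1−f)δ)/sin δ ≈ 0.184, b = sin(fδ)/sin δ ≈ 0.827.
p = a·p₁ + b·p₂ ≈ (0.405, 0.044, 0.913); φ = arcsin(p_z) ≈ 65.99°, λ = atan2(p_y, p_x) ≈ 6.14°.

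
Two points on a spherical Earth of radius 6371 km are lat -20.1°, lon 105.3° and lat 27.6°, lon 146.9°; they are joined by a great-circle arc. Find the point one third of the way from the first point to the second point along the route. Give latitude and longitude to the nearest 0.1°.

Convert each endpoint to a unit vector on the sphere (x = cos φ cos λ, y = cos φ sin λ, z = sin φ).
The central angle between the endpoints is δ = arccos(p₁·p₂) ≈ 1.089 rad (62.4°).
Interpolate at f = 1/3 with slerp weights a = sin((1−f)δ)/sin δ ≈ 0.749, b = sin(fδ)/sin δ ≈ 0.401.
p = a·p₁ + b·p₂ ≈ (-0.483, 0.873, -0.072); φ = arcsin(p_z) ≈ -4.12°, λ = atan2(p_y, p_x) ≈ 118.97°.

≈ lat -4.1°, lon 119.0°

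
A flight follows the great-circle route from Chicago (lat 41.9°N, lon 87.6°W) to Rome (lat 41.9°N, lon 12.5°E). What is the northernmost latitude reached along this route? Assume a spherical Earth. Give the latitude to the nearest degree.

≈ 54°N

The great circle lies in the plane with unit normal n̂ = (p₁ × p₂)/|p₁ × p₂|.
Here n̂_z ≈ +0.582; the vertex latitude is φ_max = arccos|n̂_z| ≈ 54.4°.
Check via Clairaut: cos φ_max = |cos φ₁| · sin C = cos(41.9°)·sin(51.4°) ≈ 0.582, again giving ≈ 54.4°.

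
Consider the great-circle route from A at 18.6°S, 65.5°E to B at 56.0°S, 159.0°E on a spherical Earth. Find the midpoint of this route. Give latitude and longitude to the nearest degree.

From cos δ = sin φ₁ sin φ₂ + cos φ₁ cos φ₂ cos Δλ, the central angle is δ ≈ 1.337 rad (76.6°).
Interpolate at f = 1/2 with slerp weights a = sin((1−f)δ)/sin δ ≈ 0.637, b = sin(fδ)/sin δ ≈ 0.637.
p = a·p₁ + b·p₂ ≈ (-0.082, 0.677, -0.731); φ = arcsin(p_z) ≈ -47.00°, λ = atan2(p_y, p_x) ≈ 96.92°.

≈ 47°S, 97°E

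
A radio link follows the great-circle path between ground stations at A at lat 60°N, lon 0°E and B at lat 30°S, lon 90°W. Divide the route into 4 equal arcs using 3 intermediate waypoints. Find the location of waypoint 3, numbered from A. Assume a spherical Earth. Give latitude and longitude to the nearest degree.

Convert each endpoint to a unit vector on the sphere (x = cos φ cos λ, y = cos φ sin λ, z = sin φ).
The central angle between the endpoints is δ = arccos(p₁·p₂) ≈ 2.019 rad (115.7°).
Interpolate at f = 3/4 with slerp weights a = sin((1−f)δ)/sin δ ≈ 0.536, b = sin(fδ)/sin δ ≈ 1.108.
p = a·p₁ + b·p₂ ≈ (0.268, -0.959, -0.089); φ = arcsin(p_z) ≈ -5.12°, λ = atan2(p_y, p_x) ≈ -74.38°.

≈ lat 5°S, lon 74°W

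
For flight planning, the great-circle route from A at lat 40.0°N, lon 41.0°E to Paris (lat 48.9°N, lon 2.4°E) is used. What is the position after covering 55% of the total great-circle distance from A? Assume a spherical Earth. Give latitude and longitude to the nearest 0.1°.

≈ lat 46.5°N, lon 21.3°E

The haversine formula gives a central angle δ ≈ 0.499 rad (28.6°) between the endpoints.
Interpolate at f = 0.55 with slerp weights a = sin((1−f)δ)/sin δ ≈ 0.465, b = sin(fδ)/sin δ ≈ 0.566.
p = a·p₁ + b·p₂ ≈ (0.641, 0.249, 0.726); φ = arcsin(p_z) ≈ 46.54°, λ = atan2(p_y, p_x) ≈ 21.26°.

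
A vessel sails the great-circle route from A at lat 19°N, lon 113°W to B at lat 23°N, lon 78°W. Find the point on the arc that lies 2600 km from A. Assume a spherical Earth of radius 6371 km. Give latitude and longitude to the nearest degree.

≈ lat 23°N, lon 88°W

From cos δ = sin φ₁ sin φ₂ + cos φ₁ cos φ₂ cos Δλ, the central angle is δ ≈ 0.573 rad (32.8°). The total great-circle distance is δ·R ≈ 0.573 × 6371 ≈ 3652 km, so the target fraction is f = 2600/3652 ≈ 0.712.
Interpolate at f ≈ 0.712 with slerp weights a = sin((1−f)δ)/sin δ ≈ 0.303, b = sin(fδ)/sin δ ≈ 0.732.
p = a·p₁ + b·p₂ ≈ (0.028, -0.923, 0.385); φ = arcsin(p_z) ≈ 22.62°, λ = atan2(p_y, p_x) ≈ -88.26°.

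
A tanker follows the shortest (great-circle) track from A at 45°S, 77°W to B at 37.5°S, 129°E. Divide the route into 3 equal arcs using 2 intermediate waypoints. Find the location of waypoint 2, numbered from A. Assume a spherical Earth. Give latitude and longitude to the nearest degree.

Convert each endpoint to a unit vector on the sphere (x = cos φ cos λ, y = cos φ sin λ, z = sin φ).
The central angle between the endpoints is δ = arccos(p₁·p₂) ≈ 1.645 rad (94.2°).
Interpolate at f = 2/3 with slerp weights a = sin((1−f)δ)/sin δ ≈ 0.523, b = sin(fδ)/sin δ ≈ 0.892.
p = a·p₁ + b·p₂ ≈ (-0.362, 0.190, -0.913); φ = arcsin(p_z) ≈ -65.86°, λ = atan2(p_y, p_x) ≈ 152.33°.

≈ 66°S, 152°E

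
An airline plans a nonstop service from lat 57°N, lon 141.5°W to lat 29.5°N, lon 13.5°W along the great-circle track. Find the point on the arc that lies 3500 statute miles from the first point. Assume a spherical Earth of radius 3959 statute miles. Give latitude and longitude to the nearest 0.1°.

From cos δ = sin φ₁ sin φ₂ + cos φ₁ cos φ₂ cos Δλ, the central angle is δ ≈ 1.449 rad (83.0°). The total great-circle distance is δ·R ≈ 1.449 × 3959 ≈ 5738 mi, so the target fraction is f = 3500/5738 ≈ 0.610.
Interpolate at f ≈ 0.610 with slerp weights a = sin((1−f)δ)/sin δ ≈ 0.540, b = sin(fδ)/sin δ ≈ 0.779.
p = a·p₁ + b·p₂ ≈ (0.429, -0.341, 0.836); φ = arcsin(p_z) ≈ 56.74°, λ = atan2(p_y, p_x) ≈ -38.48°.

≈ lat 56.7°N, lon 38.5°W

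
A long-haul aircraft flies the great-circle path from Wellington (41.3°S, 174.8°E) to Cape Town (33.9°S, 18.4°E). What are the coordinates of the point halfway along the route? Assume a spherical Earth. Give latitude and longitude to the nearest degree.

≈ 75°S, 83°E

Convert each endpoint to a unit vector on the sphere (x = cos φ cos λ, y = cos φ sin λ, z = sin φ).
The central angle between the endpoints is δ = arccos(p₁·p₂) ≈ 1.776 rad (101.7°).
Interpolate at f = 1/2 with slerp weights a = sin((1−f)δ)/sin δ ≈ 0.792, b = sin(fδ)/sin δ ≈ 0.792.
p = a·p₁ + b·p₂ ≈ (0.031, 0.261, -0.965); φ = arcsin(p_z) ≈ -74.73°, λ = atan2(p_y, p_x) ≈ 83.19°.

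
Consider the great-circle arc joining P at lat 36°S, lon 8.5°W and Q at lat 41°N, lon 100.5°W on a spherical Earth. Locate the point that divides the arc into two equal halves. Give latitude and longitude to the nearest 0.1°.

Convert each endpoint to a unit vector on the sphere (x = cos φ cos λ, y = cos φ sin λ, z = sin φ).
The central angle between the endpoints is δ = arccos(p₁·p₂) ≈ 1.990 rad (114.0°).
Interpolate at f = 1/2 with slerp weights a = sin((1−f)δ)/sin δ ≈ 0.918, b = sin(fδ)/sin δ ≈ 0.918.
p = a·p₁ + b·p₂ ≈ (0.608, -0.791, 0.063); φ = arcsin(p_z) ≈ 3.59°, λ = atan2(p_y, p_x) ≈ -52.44°.

≈ lat 3.6°N, lon 52.4°W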